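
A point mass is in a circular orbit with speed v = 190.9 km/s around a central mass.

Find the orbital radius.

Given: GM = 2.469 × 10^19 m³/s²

Convert to SI: v = 190.9 km/s = 190900 m/s.
For a circular orbit, v² = GM / r, so r = GM / v².
r = 2.469e+19 / (190900)² m ≈ 6.775e+08 m = 677.5 Mm.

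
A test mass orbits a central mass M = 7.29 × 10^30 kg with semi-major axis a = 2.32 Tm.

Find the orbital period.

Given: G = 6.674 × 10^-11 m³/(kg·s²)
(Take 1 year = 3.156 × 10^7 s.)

Convert to SI: a = 2.32 Tm = 2.32e+12 m.
GM = G · M = 6.674e-11 · 7.29e+30 = 4.86535e+20 m³/s².
Kepler's third law: T = 2π √(a³ / GM).
Substituting a = 2.32e+12 m and GM = 4.86535e+20 m³/s²:
T = 2π √((2.32e+12)³ / 4.86535e+20) s
T ≈ 1.007e+09 s = 31.89 years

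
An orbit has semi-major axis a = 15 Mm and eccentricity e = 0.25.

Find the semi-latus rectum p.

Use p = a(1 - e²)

Convert to SI: a = 15 Mm = 1.5e+07 m.
p = a (1 − e²).
p = 1.5e+07 · (1 − (0.25)²) = 1.5e+07 · 0.9375 ≈ 1.406e+07 m = 14.06 Mm.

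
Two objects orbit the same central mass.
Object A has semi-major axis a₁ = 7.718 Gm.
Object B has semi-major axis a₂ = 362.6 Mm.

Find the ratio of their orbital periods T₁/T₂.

Convert to SI: a₁ = 7.718 Gm = 7.718e+09 m; a₂ = 362.6 Mm = 3.626e+08 m.
From Kepler's third law, (T₁/T₂)² = (a₁/a₂)³, so T₁/T₂ = (a₁/a₂)^(3/2).
a₁/a₂ = 7.718e+09 / 3.626e+08 = 21.2852.
T₁/T₂ = (21.2852)^(3/2) ≈ 98.2.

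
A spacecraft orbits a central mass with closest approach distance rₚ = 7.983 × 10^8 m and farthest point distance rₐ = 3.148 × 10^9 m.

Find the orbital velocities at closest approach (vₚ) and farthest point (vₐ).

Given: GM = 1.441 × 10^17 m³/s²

Use the vis-viva equation v² = GM(2/r − 1/a) with a = (rₚ + rₐ)/2 = (7.983e+08 + 3.148e+09)/2 = 1.97315e+09 m.
vₚ = √(GM · (2/rₚ − 1/a)) = √(1.441e+17 · (2/7.983e+08 − 1/1.97315e+09)) m/s ≈ 1.697e+04 m/s = 16.97 km/s.
vₐ = √(GM · (2/rₐ − 1/a)) = √(1.441e+17 · (2/3.148e+09 − 1/1.97315e+09)) m/s ≈ 4303 m/s = 4.303 km/s.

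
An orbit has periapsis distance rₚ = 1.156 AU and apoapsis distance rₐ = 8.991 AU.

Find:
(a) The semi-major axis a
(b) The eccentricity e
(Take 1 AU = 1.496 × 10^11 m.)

Convert to SI: rₚ = 1.156 AU = 1.72938e+11 m; rₐ = 8.991 AU = 1.34505e+12 m.
(a) a = (rₚ + rₐ) / 2 = (1.72938e+11 + 1.34505e+12) / 2 ≈ 7.59e+11 m = 5.074 AU.
(b) e = (rₐ − rₚ) / (rₐ + rₚ) = (1.34505e+12 − 1.72938e+11) / (1.34505e+12 + 1.72938e+11) ≈ 0.7721.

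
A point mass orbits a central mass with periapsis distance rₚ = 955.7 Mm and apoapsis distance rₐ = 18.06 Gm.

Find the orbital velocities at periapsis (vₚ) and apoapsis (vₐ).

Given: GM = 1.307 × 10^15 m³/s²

Convert to SI: rₚ = 955.7 Mm = 9.557e+08 m; rₐ = 18.06 Gm = 1.806e+10 m.
Use the vis-viva equation v² = GM(2/r − 1/a) with a = (rₚ + rₐ)/2 = (9.557e+08 + 1.806e+10)/2 = 9.50785e+09 m.
vₚ = √(GM · (2/rₚ − 1/a)) = √(1.307e+15 · (2/9.557e+08 − 1/9.50785e+09)) m/s ≈ 1612 m/s = 1.612 km/s.
vₐ = √(GM · (2/rₐ − 1/a)) = √(1.307e+15 · (2/1.806e+10 − 1/9.50785e+09)) m/s ≈ 85.29 m/s = 85.29 m/s.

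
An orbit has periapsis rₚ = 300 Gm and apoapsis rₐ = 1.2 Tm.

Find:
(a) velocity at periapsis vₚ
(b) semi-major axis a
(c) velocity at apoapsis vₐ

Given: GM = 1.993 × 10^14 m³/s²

Convert to SI: rₚ = 300 Gm = 3e+11 m; rₐ = 1.2 Tm = 1.2e+12 m.
(a) With a = (rₚ + rₐ)/2 = 7.5e+11 m, vₚ = √(GM (2/rₚ − 1/a)) = √(1.993e+14 · (2/3e+11 − 1/7.5e+11)) m/s ≈ 32.6 m/s
(b) a = (rₚ + rₐ)/2 = (3e+11 + 1.2e+12)/2 ≈ 7.5e+11 m
(c) With a = (rₚ + rₐ)/2 = 7.5e+11 m, vₐ = √(GM (2/rₐ − 1/a)) = √(1.993e+14 · (2/1.2e+12 − 1/7.5e+11)) m/s ≈ 8.151 m/s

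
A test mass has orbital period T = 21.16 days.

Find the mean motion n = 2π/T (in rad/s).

Convert to SI: T = 21.16 days = 1.82822e+06 s.
n = 2π / T.
n = 2π / 1.82822e+06 s ≈ 3.437e-06 rad/s.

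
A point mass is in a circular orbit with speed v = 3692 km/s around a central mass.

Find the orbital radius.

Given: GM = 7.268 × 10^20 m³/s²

Convert to SI: v = 3692 km/s = 3.692e+06 m/s.
For a circular orbit, v² = GM / r, so r = GM / v².
r = 7.268e+20 / (3.692e+06)² m ≈ 5.332e+07 m = 53.32 Mm.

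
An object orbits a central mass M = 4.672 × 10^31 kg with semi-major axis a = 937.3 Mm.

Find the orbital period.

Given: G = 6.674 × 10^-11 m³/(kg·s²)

Convert to SI: a = 937.3 Mm = 9.373e+08 m.
GM = G · M = 6.674e-11 · 4.672e+31 = 3.11809e+21 m³/s².
Kepler's third law: T = 2π √(a³ / GM).
Substituting a = 9.373e+08 m and GM = 3.11809e+21 m³/s²:
T = 2π √((9.373e+08)³ / 3.11809e+21) s
T ≈ 3229 s = 53.81 minutes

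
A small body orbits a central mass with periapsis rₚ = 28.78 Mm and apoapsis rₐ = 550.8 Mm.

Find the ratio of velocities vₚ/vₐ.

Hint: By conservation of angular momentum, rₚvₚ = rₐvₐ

Convert to SI: rₚ = 28.78 Mm = 2.878e+07 m; rₐ = 550.8 Mm = 5.508e+08 m.
Conservation of angular momentum gives rₚvₚ = rₐvₐ, so vₚ/vₐ = rₐ/rₚ.
vₚ/vₐ = 5.508e+08 / 2.878e+07 ≈ 19.14.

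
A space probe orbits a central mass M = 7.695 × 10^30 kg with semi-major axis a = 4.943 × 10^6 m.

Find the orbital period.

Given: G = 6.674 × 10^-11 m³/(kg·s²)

GM = G · M = 6.674e-11 · 7.695e+30 = 5.13564e+20 m³/s².
Kepler's third law: T = 2π √(a³ / GM).
Substituting a = 4.943e+06 m and GM = 5.13564e+20 m³/s²:
T = 2π √((4.943e+06)³ / 5.13564e+20) s
T ≈ 3.047 s = 3.047 seconds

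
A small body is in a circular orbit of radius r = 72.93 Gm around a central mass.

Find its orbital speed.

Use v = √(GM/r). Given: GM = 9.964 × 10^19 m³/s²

Convert to SI: r = 72.93 Gm = 7.293e+10 m.
For a circular orbit, gravity supplies the centripetal force, so v = √(GM / r).
v = √(9.964e+19 / 7.293e+10) m/s ≈ 3.696e+04 m/s = 36.96 km/s.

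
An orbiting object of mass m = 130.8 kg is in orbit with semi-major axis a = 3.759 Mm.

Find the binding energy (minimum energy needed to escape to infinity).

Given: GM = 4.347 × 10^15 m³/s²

Convert to SI: a = 3.759 Mm = 3.759e+06 m.
Total orbital energy is E = −GMm/(2a); binding energy is E_bind = −E = GMm/(2a).
E_bind = 4.347e+15 · 130.8 / (2 · 3.759e+06) J ≈ 7.563e+10 J = 75.63 GJ.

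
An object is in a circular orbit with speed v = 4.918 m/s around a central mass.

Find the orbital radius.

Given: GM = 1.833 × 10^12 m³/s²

For a circular orbit, v² = GM / r, so r = GM / v².
r = 1.833e+12 / (4.918)² m ≈ 7.579e+10 m = 75.79 Gm.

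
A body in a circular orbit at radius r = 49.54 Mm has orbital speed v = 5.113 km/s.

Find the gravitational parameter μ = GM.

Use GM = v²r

Convert to SI: r = 49.54 Mm = 4.954e+07 m; v = 5.113 km/s = 5113 m/s.
For a circular orbit v² = GM/r, so GM = v² · r.
GM = (5113)² · 4.954e+07 m³/s² ≈ 1.295e+15 m³/s² = 1.295 × 10^15 m³/s².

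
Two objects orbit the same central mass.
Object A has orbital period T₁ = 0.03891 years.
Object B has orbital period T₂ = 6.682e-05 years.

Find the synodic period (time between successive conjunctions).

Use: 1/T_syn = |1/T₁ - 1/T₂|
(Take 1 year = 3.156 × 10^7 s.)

Convert to SI: T₁ = 0.03891 years = 1.228e+06 s; T₂ = 6.682e-05 years = 2108.84 s.
T_syn = |T₁ · T₂ / (T₁ − T₂)|.
T_syn = |1.228e+06 · 2108.84 / (1.228e+06 − 2108.84)| s ≈ 2112 s = 6.693e-05 years.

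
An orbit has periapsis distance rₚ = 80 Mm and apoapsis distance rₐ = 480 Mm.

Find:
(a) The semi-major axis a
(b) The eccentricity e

Convert to SI: rₚ = 80 Mm = 8e+07 m; rₐ = 480 Mm = 4.8e+08 m.
(a) a = (rₚ + rₐ) / 2 = (8e+07 + 4.8e+08) / 2 ≈ 2.8e+08 m = 280 Mm.
(b) e = (rₐ − rₚ) / (rₐ + rₚ) = (4.8e+08 − 8e+07) / (4.8e+08 + 8e+07) ≈ 0.7143.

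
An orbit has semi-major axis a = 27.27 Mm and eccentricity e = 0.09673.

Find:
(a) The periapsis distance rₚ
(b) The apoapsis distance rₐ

Convert to SI: a = 27.27 Mm = 2.727e+07 m.
(a) rₚ = a(1 − e) = 2.727e+07 · (1 − 0.09673) = 2.727e+07 · 0.90327 ≈ 2.463e+07 m = 24.63 Mm.
(b) rₐ = a(1 + e) = 2.727e+07 · (1 + 0.09673) = 2.727e+07 · 1.09673 ≈ 2.991e+07 m = 29.91 Mm.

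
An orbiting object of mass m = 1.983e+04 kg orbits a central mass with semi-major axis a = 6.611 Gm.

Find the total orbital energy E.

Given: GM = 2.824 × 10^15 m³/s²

Convert to SI: a = 6.611 Gm = 6.611e+09 m.
E = −GMm / (2a).
E = −2.824e+15 · 1.983e+04 / (2 · 6.611e+09) J ≈ -4.235e+09 J = -4.235 GJ.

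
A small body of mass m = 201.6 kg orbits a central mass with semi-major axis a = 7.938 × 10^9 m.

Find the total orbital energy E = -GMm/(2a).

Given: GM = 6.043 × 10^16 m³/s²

E = −GMm / (2a).
E = −6.043e+16 · 201.6 / (2 · 7.938e+09) J ≈ -7.674e+08 J = -767.4 MJ.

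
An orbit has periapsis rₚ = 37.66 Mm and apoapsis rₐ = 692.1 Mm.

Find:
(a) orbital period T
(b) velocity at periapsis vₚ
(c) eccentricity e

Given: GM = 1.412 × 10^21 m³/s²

Convert to SI: rₚ = 37.66 Mm = 3.766e+07 m; rₐ = 692.1 Mm = 6.921e+08 m.
(a) With a = (rₚ + rₐ)/2 = 3.6488e+08 m, T = 2π √(a³/GM) = 2π √((3.6488e+08)³/1.412e+21) s ≈ 1165 s
(b) With a = (rₚ + rₐ)/2 = 3.6488e+08 m, vₚ = √(GM (2/rₚ − 1/a)) = √(1.412e+21 · (2/3.766e+07 − 1/3.6488e+08)) m/s ≈ 8.433e+06 m/s
(c) e = (rₐ − rₚ)/(rₐ + rₚ) = (6.921e+08 − 3.766e+07)/(6.921e+08 + 3.766e+07) ≈ 0.8968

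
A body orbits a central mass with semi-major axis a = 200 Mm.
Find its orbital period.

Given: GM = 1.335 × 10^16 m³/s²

Convert to SI: a = 200 Mm = 2e+08 m.
Kepler's third law: T = 2π √(a³ / GM).
Substituting a = 2e+08 m and GM = 1.335e+16 m³/s²:
T = 2π √((2e+08)³ / 1.335e+16) s
T ≈ 1.538e+05 s = 1.78 days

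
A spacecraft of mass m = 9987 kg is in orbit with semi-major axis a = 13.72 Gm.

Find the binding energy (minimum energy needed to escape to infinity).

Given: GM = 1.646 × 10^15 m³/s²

Convert to SI: a = 13.72 Gm = 1.372e+10 m.
Total orbital energy is E = −GMm/(2a); binding energy is E_bind = −E = GMm/(2a).
E_bind = 1.646e+15 · 9987 / (2 · 1.372e+10) J ≈ 5.991e+08 J = 599.1 MJ.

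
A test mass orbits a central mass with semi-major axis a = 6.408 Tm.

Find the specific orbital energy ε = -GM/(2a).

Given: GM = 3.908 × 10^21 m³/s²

Convert to SI: a = 6.408 Tm = 6.408e+12 m.
ε = −GM / (2a).
ε = −3.908e+21 / (2 · 6.408e+12) J/kg ≈ -3.049e+08 J/kg = -304.9 MJ/kg.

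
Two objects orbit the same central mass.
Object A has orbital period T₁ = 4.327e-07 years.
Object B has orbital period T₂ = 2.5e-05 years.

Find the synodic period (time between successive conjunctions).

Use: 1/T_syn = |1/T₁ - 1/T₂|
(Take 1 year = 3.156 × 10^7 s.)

Convert to SI: T₁ = 4.327e-07 years = 13.656 s; T₂ = 2.5e-05 years = 789 s.
T_syn = |T₁ · T₂ / (T₁ − T₂)|.
T_syn = |13.656 · 789 / (13.656 − 789)| s ≈ 13.9 s = 4.403e-07 years.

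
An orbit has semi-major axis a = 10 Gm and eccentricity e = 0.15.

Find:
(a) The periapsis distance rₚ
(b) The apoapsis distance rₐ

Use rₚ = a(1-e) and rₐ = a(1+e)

Convert to SI: a = 10 Gm = 1e+10 m.
(a) rₚ = a(1 − e) = 1e+10 · (1 − 0.15) = 1e+10 · 0.85 ≈ 8.5e+09 m = 8.5 Gm.
(b) rₐ = a(1 + e) = 1e+10 · (1 + 0.15) = 1e+10 · 1.15 ≈ 1.15e+10 m = 11.5 Gm.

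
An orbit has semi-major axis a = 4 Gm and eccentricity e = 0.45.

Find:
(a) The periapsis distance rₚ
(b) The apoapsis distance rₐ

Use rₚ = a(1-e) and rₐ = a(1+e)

Convert to SI: a = 4 Gm = 4e+09 m.
(a) rₚ = a(1 − e) = 4e+09 · (1 − 0.45) = 4e+09 · 0.55 ≈ 2.2e+09 m = 2.2 Gm.
(b) rₐ = a(1 + e) = 4e+09 · (1 + 0.45) = 4e+09 · 1.45 ≈ 5.8e+09 m = 5.8 Gm.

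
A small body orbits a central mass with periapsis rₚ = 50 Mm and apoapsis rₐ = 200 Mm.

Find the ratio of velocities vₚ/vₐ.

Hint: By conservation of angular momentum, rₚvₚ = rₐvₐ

Convert to SI: rₚ = 50 Mm = 5e+07 m; rₐ = 200 Mm = 2e+08 m.
Conservation of angular momentum gives rₚvₚ = rₐvₐ, so vₚ/vₐ = rₐ/rₚ.
vₚ/vₐ = 2e+08 / 5e+07 ≈ 4.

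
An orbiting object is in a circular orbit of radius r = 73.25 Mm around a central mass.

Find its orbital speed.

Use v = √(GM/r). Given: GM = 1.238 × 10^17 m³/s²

Convert to SI: r = 73.25 Mm = 7.325e+07 m.
For a circular orbit, gravity supplies the centripetal force, so v = √(GM / r).
v = √(1.238e+17 / 7.325e+07) m/s ≈ 4.111e+04 m/s = 41.11 km/s.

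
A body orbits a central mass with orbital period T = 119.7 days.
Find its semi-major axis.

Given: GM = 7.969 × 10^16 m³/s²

Convert to SI: T = 119.7 days = 1.03421e+07 s.
Invert Kepler's third law: a = (GM · T² / (4π²))^(1/3).
Substituting T = 1.03421e+07 s and GM = 7.969e+16 m³/s²:
a = (7.969e+16 · (1.03421e+07)² / (4π²))^(1/3) m
a ≈ 5.999e+09 m = 5.999 Gm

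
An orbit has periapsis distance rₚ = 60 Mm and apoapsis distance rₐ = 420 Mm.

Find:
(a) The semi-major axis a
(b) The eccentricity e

Convert to SI: rₚ = 60 Mm = 6e+07 m; rₐ = 420 Mm = 4.2e+08 m.
(a) a = (rₚ + rₐ) / 2 = (6e+07 + 4.2e+08) / 2 ≈ 2.4e+08 m = 240 Mm.
(b) e = (rₐ − rₚ) / (rₐ + rₚ) = (4.2e+08 − 6e+07) / (4.2e+08 + 6e+07) ≈ 0.75.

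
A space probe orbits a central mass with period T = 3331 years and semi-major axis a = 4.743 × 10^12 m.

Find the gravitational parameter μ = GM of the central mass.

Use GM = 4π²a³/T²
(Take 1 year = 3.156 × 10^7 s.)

Convert to SI: T = 3331 years = 1.05126e+11 s.
GM = 4π² · a³ / T².
GM = 4π² · (4.743e+12)³ / (1.05126e+11)² m³/s² ≈ 3.811e+17 m³/s² = 3.811 × 10^17 m³/s².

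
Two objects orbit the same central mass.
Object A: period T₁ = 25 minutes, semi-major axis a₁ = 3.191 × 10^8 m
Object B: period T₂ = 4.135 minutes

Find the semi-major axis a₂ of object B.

Convert to SI: T₁ = 25 minutes = 1500 s; T₂ = 4.135 minutes = 248.1 s.
Kepler's third law: (T₁/T₂)² = (a₁/a₂)³ ⇒ a₂ = a₁ · (T₂/T₁)^(2/3).
T₂/T₁ = 248.1 / 1500 = 0.1654.
a₂ = 3.191e+08 · (0.1654)^(2/3) m ≈ 9.615e+07 m = 9.615 × 10^7 m.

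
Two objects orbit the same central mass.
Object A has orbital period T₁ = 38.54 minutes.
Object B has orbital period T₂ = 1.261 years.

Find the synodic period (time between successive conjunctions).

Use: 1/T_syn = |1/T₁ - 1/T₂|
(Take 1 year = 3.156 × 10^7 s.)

Convert to SI: T₁ = 38.54 minutes = 2312.4 s; T₂ = 1.261 years = 3.97972e+07 s.
T_syn = |T₁ · T₂ / (T₁ − T₂)|.
T_syn = |2312.4 · 3.97972e+07 / (2312.4 − 3.97972e+07)| s ≈ 2313 s = 38.54 minutes.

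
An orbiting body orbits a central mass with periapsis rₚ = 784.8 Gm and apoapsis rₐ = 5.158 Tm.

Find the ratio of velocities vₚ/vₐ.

Convert to SI: rₚ = 784.8 Gm = 7.848e+11 m; rₐ = 5.158 Tm = 5.158e+12 m.
Conservation of angular momentum gives rₚvₚ = rₐvₐ, so vₚ/vₐ = rₐ/rₚ.
vₚ/vₐ = 5.158e+12 / 7.848e+11 ≈ 6.572.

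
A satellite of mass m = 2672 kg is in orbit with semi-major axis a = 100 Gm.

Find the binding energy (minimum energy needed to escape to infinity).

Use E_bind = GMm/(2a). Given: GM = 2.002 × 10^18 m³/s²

Convert to SI: a = 100 Gm = 1e+11 m.
Total orbital energy is E = −GMm/(2a); binding energy is E_bind = −E = GMm/(2a).
E_bind = 2.002e+18 · 2672 / (2 · 1e+11) J ≈ 2.675e+10 J = 26.75 GJ.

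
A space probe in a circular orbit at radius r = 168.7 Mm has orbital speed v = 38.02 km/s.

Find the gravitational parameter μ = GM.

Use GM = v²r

Convert to SI: r = 168.7 Mm = 1.687e+08 m; v = 38.02 km/s = 38020 m/s.
For a circular orbit v² = GM/r, so GM = v² · r.
GM = (38020)² · 1.687e+08 m³/s² ≈ 2.439e+17 m³/s² = 2.439 × 10^17 m³/s².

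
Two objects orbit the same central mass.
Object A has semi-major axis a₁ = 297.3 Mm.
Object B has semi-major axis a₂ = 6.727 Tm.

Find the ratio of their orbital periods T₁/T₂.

Convert to SI: a₁ = 297.3 Mm = 2.973e+08 m; a₂ = 6.727 Tm = 6.727e+12 m.
From Kepler's third law, (T₁/T₂)² = (a₁/a₂)³, so T₁/T₂ = (a₁/a₂)^(3/2).
a₁/a₂ = 2.973e+08 / 6.727e+12 = 4.4195e-05.
T₁/T₂ = (4.4195e-05)^(3/2) ≈ 2.938e-07.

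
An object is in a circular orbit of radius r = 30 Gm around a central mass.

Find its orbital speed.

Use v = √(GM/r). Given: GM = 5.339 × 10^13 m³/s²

Convert to SI: r = 30 Gm = 3e+10 m.
For a circular orbit, gravity supplies the centripetal force, so v = √(GM / r).
v = √(5.339e+13 / 3e+10) m/s ≈ 42.19 m/s = 42.19 m/s.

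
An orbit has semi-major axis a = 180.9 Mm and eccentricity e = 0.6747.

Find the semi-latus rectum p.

Convert to SI: a = 180.9 Mm = 1.809e+08 m.
p = a (1 − e²).
p = 1.809e+08 · (1 − (0.6747)²) = 1.809e+08 · 0.54478 ≈ 9.855e+07 m = 98.55 Mm.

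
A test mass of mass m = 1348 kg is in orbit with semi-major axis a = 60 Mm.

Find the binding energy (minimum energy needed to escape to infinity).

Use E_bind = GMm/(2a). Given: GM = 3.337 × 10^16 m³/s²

Convert to SI: a = 60 Mm = 6e+07 m.
Total orbital energy is E = −GMm/(2a); binding energy is E_bind = −E = GMm/(2a).
E_bind = 3.337e+16 · 1348 / (2 · 6e+07) J ≈ 3.749e+11 J = 374.9 GJ.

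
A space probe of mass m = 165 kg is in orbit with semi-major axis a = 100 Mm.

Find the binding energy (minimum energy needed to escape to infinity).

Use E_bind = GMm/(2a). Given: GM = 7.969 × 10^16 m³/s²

Convert to SI: a = 100 Mm = 1e+08 m.
Total orbital energy is E = −GMm/(2a); binding energy is E_bind = −E = GMm/(2a).
E_bind = 7.969e+16 · 165 / (2 · 1e+08) J ≈ 6.574e+10 J = 65.74 GJ.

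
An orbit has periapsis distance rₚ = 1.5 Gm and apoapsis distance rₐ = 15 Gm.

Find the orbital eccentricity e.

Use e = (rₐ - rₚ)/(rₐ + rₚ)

Convert to SI: rₚ = 1.5 Gm = 1.5e+09 m; rₐ = 15 Gm = 1.5e+10 m.
e = (rₐ − rₚ) / (rₐ + rₚ).
e = (1.5e+10 − 1.5e+09) / (1.5e+10 + 1.5e+09) = 1.35e+10 / 1.65e+10 ≈ 0.8182.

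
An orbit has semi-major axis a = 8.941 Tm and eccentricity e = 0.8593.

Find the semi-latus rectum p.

Convert to SI: a = 8.941 Tm = 8.941e+12 m.
p = a (1 − e²).
p = 8.941e+12 · (1 − (0.8593)²) = 8.941e+12 · 0.261604 ≈ 2.339e+12 m = 2.339 Tm.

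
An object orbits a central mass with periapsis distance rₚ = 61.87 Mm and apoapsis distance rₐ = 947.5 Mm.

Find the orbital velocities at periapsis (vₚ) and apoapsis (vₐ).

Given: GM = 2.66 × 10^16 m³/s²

Convert to SI: rₚ = 61.87 Mm = 6.187e+07 m; rₐ = 947.5 Mm = 9.475e+08 m.
Use the vis-viva equation v² = GM(2/r − 1/a) with a = (rₚ + rₐ)/2 = (6.187e+07 + 9.475e+08)/2 = 5.04685e+08 m.
vₚ = √(GM · (2/rₚ − 1/a)) = √(2.66e+16 · (2/6.187e+07 − 1/5.04685e+08)) m/s ≈ 2.841e+04 m/s = 28.41 km/s.
vₐ = √(GM · (2/rₐ − 1/a)) = √(2.66e+16 · (2/9.475e+08 − 1/5.04685e+08)) m/s ≈ 1855 m/s = 1.855 km/s.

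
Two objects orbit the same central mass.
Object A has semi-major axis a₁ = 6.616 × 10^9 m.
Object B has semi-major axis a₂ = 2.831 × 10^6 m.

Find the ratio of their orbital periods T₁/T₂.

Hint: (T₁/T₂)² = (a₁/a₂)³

From Kepler's third law, (T₁/T₂)² = (a₁/a₂)³, so T₁/T₂ = (a₁/a₂)^(3/2).
a₁/a₂ = 6.616e+09 / 2.831e+06 = 2336.98.
T₁/T₂ = (2336.98)^(3/2) ≈ 1.13e+05.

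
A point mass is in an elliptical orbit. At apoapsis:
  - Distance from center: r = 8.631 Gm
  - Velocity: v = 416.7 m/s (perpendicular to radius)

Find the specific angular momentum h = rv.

Convert to SI: r = 8.631 Gm = 8.631e+09 m.
With v perpendicular to r, h = r · v.
h = 8.631e+09 · 416.7 m²/s ≈ 3.597e+12 m²/s.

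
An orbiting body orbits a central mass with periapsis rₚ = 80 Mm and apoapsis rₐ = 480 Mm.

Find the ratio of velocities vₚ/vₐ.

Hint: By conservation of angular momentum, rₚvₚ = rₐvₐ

Convert to SI: rₚ = 80 Mm = 8e+07 m; rₐ = 480 Mm = 4.8e+08 m.
Conservation of angular momentum gives rₚvₚ = rₐvₐ, so vₚ/vₐ = rₐ/rₚ.
vₚ/vₐ = 4.8e+08 / 8e+07 ≈ 6.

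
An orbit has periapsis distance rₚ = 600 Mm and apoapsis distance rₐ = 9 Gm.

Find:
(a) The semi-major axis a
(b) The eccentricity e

Convert to SI: rₚ = 600 Mm = 6e+08 m; rₐ = 9 Gm = 9e+09 m.
(a) a = (rₚ + rₐ) / 2 = (6e+08 + 9e+09) / 2 ≈ 4.8e+09 m = 4.8 Gm.
(b) e = (rₐ − rₚ) / (rₐ + rₚ) = (9e+09 − 6e+08) / (9e+09 + 6e+08) ≈ 0.875.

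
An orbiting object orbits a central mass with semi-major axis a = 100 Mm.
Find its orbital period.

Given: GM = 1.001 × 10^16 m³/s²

Convert to SI: a = 100 Mm = 1e+08 m.
Kepler's third law: T = 2π √(a³ / GM).
Substituting a = 1e+08 m and GM = 1.001e+16 m³/s²:
T = 2π √((1e+08)³ / 1.001e+16) s
T ≈ 6.28e+04 s = 17.44 hours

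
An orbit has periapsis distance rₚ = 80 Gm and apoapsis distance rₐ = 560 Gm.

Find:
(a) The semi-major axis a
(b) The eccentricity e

Convert to SI: rₚ = 80 Gm = 8e+10 m; rₐ = 560 Gm = 5.6e+11 m.
(a) a = (rₚ + rₐ) / 2 = (8e+10 + 5.6e+11) / 2 ≈ 3.2e+11 m = 320 Gm.
(b) e = (rₐ − rₚ) / (rₐ + rₚ) = (5.6e+11 − 8e+10) / (5.6e+11 + 8e+10) ≈ 0.75.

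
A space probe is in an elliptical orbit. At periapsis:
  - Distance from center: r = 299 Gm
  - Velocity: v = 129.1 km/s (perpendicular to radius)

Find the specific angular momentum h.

Convert to SI: r = 299 Gm = 2.99e+11 m; v = 129.1 km/s = 129100 m/s.
With v perpendicular to r, h = r · v.
h = 2.99e+11 · 129100 m²/s ≈ 3.86e+16 m²/s.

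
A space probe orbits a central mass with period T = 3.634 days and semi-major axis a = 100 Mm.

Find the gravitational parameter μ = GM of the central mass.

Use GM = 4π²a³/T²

Convert to SI: T = 3.634 days = 313978 s; a = 100 Mm = 1e+08 m.
GM = 4π² · a³ / T².
GM = 4π² · (1e+08)³ / (313978)² m³/s² ≈ 4.005e+14 m³/s² = 4.005 × 10^14 m³/s².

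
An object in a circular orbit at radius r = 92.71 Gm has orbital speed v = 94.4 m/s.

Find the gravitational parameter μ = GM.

Convert to SI: r = 92.71 Gm = 9.271e+10 m.
For a circular orbit v² = GM/r, so GM = v² · r.
GM = (94.4)² · 9.271e+10 m³/s² ≈ 8.262e+14 m³/s² = 8.262 × 10^14 m³/s².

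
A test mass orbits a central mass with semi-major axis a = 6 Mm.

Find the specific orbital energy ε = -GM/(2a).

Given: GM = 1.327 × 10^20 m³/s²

Convert to SI: a = 6 Mm = 6e+06 m.
ε = −GM / (2a).
ε = −1.327e+20 / (2 · 6e+06) J/kg ≈ -1.106e+13 J/kg = -1.106e+04 GJ/kg.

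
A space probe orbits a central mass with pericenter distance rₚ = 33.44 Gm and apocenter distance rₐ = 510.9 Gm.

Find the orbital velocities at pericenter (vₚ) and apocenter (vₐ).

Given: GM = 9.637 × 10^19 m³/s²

Convert to SI: rₚ = 33.44 Gm = 3.344e+10 m; rₐ = 510.9 Gm = 5.109e+11 m.
Use the vis-viva equation v² = GM(2/r − 1/a) with a = (rₚ + rₐ)/2 = (3.344e+10 + 5.109e+11)/2 = 2.7217e+11 m.
vₚ = √(GM · (2/rₚ − 1/a)) = √(9.637e+19 · (2/3.344e+10 − 1/2.7217e+11)) m/s ≈ 7.355e+04 m/s = 73.55 km/s.
vₐ = √(GM · (2/rₐ − 1/a)) = √(9.637e+19 · (2/5.109e+11 − 1/2.7217e+11)) m/s ≈ 4814 m/s = 4.814 km/s.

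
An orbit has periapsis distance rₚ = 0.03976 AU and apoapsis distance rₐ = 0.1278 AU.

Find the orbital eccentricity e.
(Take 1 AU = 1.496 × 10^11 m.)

Convert to SI: rₚ = 0.03976 AU = 5.9481e+09 m; rₐ = 0.1278 AU = 1.91189e+10 m.
e = (rₐ − rₚ) / (rₐ + rₚ).
e = (1.91189e+10 − 5.9481e+09) / (1.91189e+10 + 5.9481e+09) = 1.31708e+10 / 2.5067e+10 ≈ 0.5254.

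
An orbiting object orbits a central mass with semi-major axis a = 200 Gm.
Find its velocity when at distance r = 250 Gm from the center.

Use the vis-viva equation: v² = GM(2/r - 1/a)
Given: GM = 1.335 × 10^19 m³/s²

Convert to SI: a = 200 Gm = 2e+11 m; r = 250 Gm = 2.5e+11 m.
Vis-viva: v = √(GM · (2/r − 1/a)).
2/r − 1/a = 2/2.5e+11 − 1/2e+11 = 3e-12 m⁻¹.
v = √(1.335e+19 · 3e-12) m/s ≈ 6329 m/s = 6.329 km/s.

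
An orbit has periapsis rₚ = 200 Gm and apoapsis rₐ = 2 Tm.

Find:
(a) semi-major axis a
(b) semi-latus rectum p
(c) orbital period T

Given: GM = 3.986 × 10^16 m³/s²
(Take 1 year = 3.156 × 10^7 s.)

Convert to SI: rₚ = 200 Gm = 2e+11 m; rₐ = 2 Tm = 2e+12 m.
(a) a = (rₚ + rₐ)/2 = (2e+11 + 2e+12)/2 ≈ 1.1e+12 m
(b) From a = (rₚ + rₐ)/2 = 1.1e+12 m and e = (rₐ − rₚ)/(rₐ + rₚ) = 0.818182, p = a(1 − e²) = 1.1e+12 · (1 − (0.818182)²) ≈ 3.636e+11 m
(c) With a = (rₚ + rₐ)/2 = 1.1e+12 m, T = 2π √(a³/GM) = 2π √((1.1e+12)³/3.986e+16) s ≈ 3.631e+10 s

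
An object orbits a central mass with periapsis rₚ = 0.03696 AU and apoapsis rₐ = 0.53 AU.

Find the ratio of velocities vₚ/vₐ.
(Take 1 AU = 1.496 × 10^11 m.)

Convert to SI: rₚ = 0.03696 AU = 5.52922e+09 m; rₐ = 0.53 AU = 7.9288e+10 m.
Conservation of angular momentum gives rₚvₚ = rₐvₐ, so vₚ/vₐ = rₐ/rₚ.
vₚ/vₐ = 7.9288e+10 / 5.52922e+09 ≈ 14.34.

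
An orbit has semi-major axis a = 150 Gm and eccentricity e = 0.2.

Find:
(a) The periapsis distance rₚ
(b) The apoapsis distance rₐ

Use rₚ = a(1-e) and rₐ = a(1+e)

Convert to SI: a = 150 Gm = 1.5e+11 m.
(a) rₚ = a(1 − e) = 1.5e+11 · (1 − 0.2) = 1.5e+11 · 0.8 ≈ 1.2e+11 m = 120 Gm.
(b) rₐ = a(1 + e) = 1.5e+11 · (1 + 0.2) = 1.5e+11 · 1.2 ≈ 1.8e+11 m = 180 Gm.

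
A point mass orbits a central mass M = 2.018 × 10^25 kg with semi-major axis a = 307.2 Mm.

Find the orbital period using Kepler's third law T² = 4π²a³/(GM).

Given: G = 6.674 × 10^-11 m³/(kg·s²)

Convert to SI: a = 307.2 Mm = 3.072e+08 m.
GM = G · M = 6.674e-11 · 2.018e+25 = 1.34681e+15 m³/s².
Kepler's third law: T = 2π √(a³ / GM).
Substituting a = 3.072e+08 m and GM = 1.34681e+15 m³/s²:
T = 2π √((3.072e+08)³ / 1.34681e+15) s
T ≈ 9.218e+05 s = 10.67 days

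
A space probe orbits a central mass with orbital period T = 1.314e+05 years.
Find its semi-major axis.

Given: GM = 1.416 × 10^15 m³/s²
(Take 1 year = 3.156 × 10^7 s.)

Convert to SI: T = 1.314e+05 years = 4.14698e+12 s.
Invert Kepler's third law: a = (GM · T² / (4π²))^(1/3).
Substituting T = 4.14698e+12 s and GM = 1.416e+15 m³/s²:
a = (1.416e+15 · (4.14698e+12)² / (4π²))^(1/3) m
a ≈ 8.512e+12 m = 8.512 × 10^12 m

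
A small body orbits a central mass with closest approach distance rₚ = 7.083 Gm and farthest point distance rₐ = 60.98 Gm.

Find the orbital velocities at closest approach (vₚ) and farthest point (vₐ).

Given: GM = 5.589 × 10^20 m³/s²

Convert to SI: rₚ = 7.083 Gm = 7.083e+09 m; rₐ = 60.98 Gm = 6.098e+10 m.
Use the vis-viva equation v² = GM(2/r − 1/a) with a = (rₚ + rₐ)/2 = (7.083e+09 + 6.098e+10)/2 = 3.40315e+10 m.
vₚ = √(GM · (2/rₚ − 1/a)) = √(5.589e+20 · (2/7.083e+09 − 1/3.40315e+10)) m/s ≈ 3.76e+05 m/s = 376 km/s.
vₐ = √(GM · (2/rₐ − 1/a)) = √(5.589e+20 · (2/6.098e+10 − 1/3.40315e+10)) m/s ≈ 4.368e+04 m/s = 43.68 km/s.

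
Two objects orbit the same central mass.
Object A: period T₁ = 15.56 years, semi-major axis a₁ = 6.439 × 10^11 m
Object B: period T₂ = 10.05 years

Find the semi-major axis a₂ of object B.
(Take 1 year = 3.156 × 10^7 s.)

Convert to SI: T₁ = 15.56 years = 4.91074e+08 s; T₂ = 10.05 years = 3.17178e+08 s.
Kepler's third law: (T₁/T₂)² = (a₁/a₂)³ ⇒ a₂ = a₁ · (T₂/T₁)^(2/3).
T₂/T₁ = 3.17178e+08 / 4.91074e+08 = 0.645887.
a₂ = 6.439e+11 · (0.645887)^(2/3) m ≈ 4.811e+11 m = 4.811 × 10^11 m.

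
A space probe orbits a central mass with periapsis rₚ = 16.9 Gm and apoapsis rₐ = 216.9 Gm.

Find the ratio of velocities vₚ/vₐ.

Convert to SI: rₚ = 16.9 Gm = 1.69e+10 m; rₐ = 216.9 Gm = 2.169e+11 m.
Conservation of angular momentum gives rₚvₚ = rₐvₐ, so vₚ/vₐ = rₐ/rₚ.
vₚ/vₐ = 2.169e+11 / 1.69e+10 ≈ 12.83.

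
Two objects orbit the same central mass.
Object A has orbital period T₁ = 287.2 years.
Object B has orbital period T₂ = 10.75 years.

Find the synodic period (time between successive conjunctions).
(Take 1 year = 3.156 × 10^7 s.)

Convert to SI: T₁ = 287.2 years = 9.06403e+09 s; T₂ = 10.75 years = 3.3927e+08 s.
T_syn = |T₁ · T₂ / (T₁ − T₂)|.
T_syn = |9.06403e+09 · 3.3927e+08 / (9.06403e+09 − 3.3927e+08)| s ≈ 3.525e+08 s = 11.17 years.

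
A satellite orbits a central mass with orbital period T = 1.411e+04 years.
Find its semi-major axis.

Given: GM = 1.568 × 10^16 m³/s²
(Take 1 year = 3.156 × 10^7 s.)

Convert to SI: T = 1.411e+04 years = 4.45312e+11 s.
Invert Kepler's third law: a = (GM · T² / (4π²))^(1/3).
Substituting T = 4.45312e+11 s and GM = 1.568e+16 m³/s²:
a = (1.568e+16 · (4.45312e+11)² / (4π²))^(1/3) m
a ≈ 4.287e+12 m = 4.287 Tm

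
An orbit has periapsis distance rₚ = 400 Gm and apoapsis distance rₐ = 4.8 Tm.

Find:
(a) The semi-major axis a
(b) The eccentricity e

Convert to SI: rₚ = 400 Gm = 4e+11 m; rₐ = 4.8 Tm = 4.8e+12 m.
(a) a = (rₚ + rₐ) / 2 = (4e+11 + 4.8e+12) / 2 ≈ 2.6e+12 m = 2.6 Tm.
(b) e = (rₐ − rₚ) / (rₐ + rₚ) = (4.8e+12 − 4e+11) / (4.8e+12 + 4e+11) ≈ 0.8462.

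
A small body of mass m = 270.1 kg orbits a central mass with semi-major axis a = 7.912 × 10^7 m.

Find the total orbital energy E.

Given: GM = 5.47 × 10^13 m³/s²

E = −GMm / (2a).
E = −5.47e+13 · 270.1 / (2 · 7.912e+07) J ≈ -9.337e+07 J = -93.37 MJ.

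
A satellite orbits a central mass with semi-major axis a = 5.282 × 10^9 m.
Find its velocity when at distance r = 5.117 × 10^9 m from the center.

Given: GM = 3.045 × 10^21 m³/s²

Vis-viva: v = √(GM · (2/r − 1/a)).
2/r − 1/a = 2/5.117e+09 − 1/5.282e+09 = 2.01532e-10 m⁻¹.
v = √(3.045e+21 · 2.01532e-10) m/s ≈ 7.834e+05 m/s = 783.4 km/s.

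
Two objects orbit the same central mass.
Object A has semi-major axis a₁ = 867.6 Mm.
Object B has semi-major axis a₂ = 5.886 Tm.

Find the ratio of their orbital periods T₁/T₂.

Convert to SI: a₁ = 867.6 Mm = 8.676e+08 m; a₂ = 5.886 Tm = 5.886e+12 m.
From Kepler's third law, (T₁/T₂)² = (a₁/a₂)³, so T₁/T₂ = (a₁/a₂)^(3/2).
a₁/a₂ = 8.676e+08 / 5.886e+12 = 0.000147401.
T₁/T₂ = (0.000147401)^(3/2) ≈ 1.79e-06.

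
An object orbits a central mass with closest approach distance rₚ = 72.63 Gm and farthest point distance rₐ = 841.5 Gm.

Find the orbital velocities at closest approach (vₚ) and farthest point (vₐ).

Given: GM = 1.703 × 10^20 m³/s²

Convert to SI: rₚ = 72.63 Gm = 7.263e+10 m; rₐ = 841.5 Gm = 8.415e+11 m.
Use the vis-viva equation v² = GM(2/r − 1/a) with a = (rₚ + rₐ)/2 = (7.263e+10 + 8.415e+11)/2 = 4.57065e+11 m.
vₚ = √(GM · (2/rₚ − 1/a)) = √(1.703e+20 · (2/7.263e+10 − 1/4.57065e+11)) m/s ≈ 6.57e+04 m/s = 65.7 km/s.
vₐ = √(GM · (2/rₐ − 1/a)) = √(1.703e+20 · (2/8.415e+11 − 1/4.57065e+11)) m/s ≈ 5671 m/s = 5.671 km/s.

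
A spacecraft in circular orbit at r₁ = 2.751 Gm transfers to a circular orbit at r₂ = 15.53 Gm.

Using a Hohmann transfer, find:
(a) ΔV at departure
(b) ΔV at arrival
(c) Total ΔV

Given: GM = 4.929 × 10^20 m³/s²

Convert to SI: r₁ = 2.751 Gm = 2.751e+09 m; r₂ = 15.53 Gm = 1.553e+10 m.
Transfer semi-major axis: a_t = (r₁ + r₂)/2 = (2.751e+09 + 1.553e+10)/2 = 9.1405e+09 m.
Circular speeds: v₁ = √(GM/r₁) = 423286 m/s, v₂ = √(GM/r₂) = 178153 m/s.
Transfer speeds (vis-viva v² = GM(2/r − 1/a_t)): v₁ᵗ = 551741 m/s, v₂ᵗ = 97735.9 m/s.
(a) ΔV₁ = |v₁ᵗ − v₁| ≈ 1.285e+05 m/s = 128.5 km/s.
(b) ΔV₂ = |v₂ − v₂ᵗ| ≈ 8.042e+04 m/s = 80.42 km/s.
(c) ΔV_total = ΔV₁ + ΔV₂ ≈ 2.089e+05 m/s = 208.9 km/s.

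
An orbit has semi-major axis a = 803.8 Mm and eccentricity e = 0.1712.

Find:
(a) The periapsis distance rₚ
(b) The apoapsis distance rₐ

Convert to SI: a = 803.8 Mm = 8.038e+08 m.
(a) rₚ = a(1 − e) = 8.038e+08 · (1 − 0.1712) = 8.038e+08 · 0.8288 ≈ 6.662e+08 m = 666.2 Mm.
(b) rₐ = a(1 + e) = 8.038e+08 · (1 + 0.1712) = 8.038e+08 · 1.1712 ≈ 9.414e+08 m = 941.4 Mm.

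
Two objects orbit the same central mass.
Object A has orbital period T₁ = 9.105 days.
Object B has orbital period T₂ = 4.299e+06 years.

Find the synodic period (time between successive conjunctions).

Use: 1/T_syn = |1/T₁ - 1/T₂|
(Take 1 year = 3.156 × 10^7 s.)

Convert to SI: T₁ = 9.105 days = 786672 s; T₂ = 4.299e+06 years = 1.35676e+14 s.
T_syn = |T₁ · T₂ / (T₁ − T₂)|.
T_syn = |786672 · 1.35676e+14 / (786672 − 1.35676e+14)| s ≈ 7.867e+05 s = 9.105 days.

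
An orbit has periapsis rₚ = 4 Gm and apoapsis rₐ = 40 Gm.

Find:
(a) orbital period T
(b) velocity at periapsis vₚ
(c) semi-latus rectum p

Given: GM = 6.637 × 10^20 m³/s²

Convert to SI: rₚ = 4 Gm = 4e+09 m; rₐ = 40 Gm = 4e+10 m.
(a) With a = (rₚ + rₐ)/2 = 2.2e+10 m, T = 2π √(a³/GM) = 2π √((2.2e+10)³/6.637e+20) s ≈ 7.958e+05 s
(b) With a = (rₚ + rₐ)/2 = 2.2e+10 m, vₚ = √(GM (2/rₚ − 1/a)) = √(6.637e+20 · (2/4e+09 − 1/2.2e+10)) m/s ≈ 5.493e+05 m/s
(c) From a = (rₚ + rₐ)/2 = 2.2e+10 m and e = (rₐ − rₚ)/(rₐ + rₚ) = 0.818182, p = a(1 − e²) = 2.2e+10 · (1 − (0.818182)²) ≈ 7.273e+09 m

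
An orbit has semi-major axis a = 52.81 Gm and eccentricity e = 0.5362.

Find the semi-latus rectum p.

Convert to SI: a = 52.81 Gm = 5.281e+10 m.
p = a (1 − e²).
p = 5.281e+10 · (1 − (0.5362)²) = 5.281e+10 · 0.71249 ≈ 3.763e+10 m = 37.63 Gm.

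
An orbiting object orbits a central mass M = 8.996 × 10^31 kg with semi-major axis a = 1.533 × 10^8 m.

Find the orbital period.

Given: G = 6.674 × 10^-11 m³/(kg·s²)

GM = G · M = 6.674e-11 · 8.996e+31 = 6.00393e+21 m³/s².
Kepler's third law: T = 2π √(a³ / GM).
Substituting a = 1.533e+08 m and GM = 6.00393e+21 m³/s²:
T = 2π √((1.533e+08)³ / 6.00393e+21) s
T ≈ 153.9 s = 2.565 minutes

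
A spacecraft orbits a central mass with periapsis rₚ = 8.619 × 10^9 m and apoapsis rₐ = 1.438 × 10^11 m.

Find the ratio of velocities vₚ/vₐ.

Conservation of angular momentum gives rₚvₚ = rₐvₐ, so vₚ/vₐ = rₐ/rₚ.
vₚ/vₐ = 1.438e+11 / 8.619e+09 ≈ 16.68.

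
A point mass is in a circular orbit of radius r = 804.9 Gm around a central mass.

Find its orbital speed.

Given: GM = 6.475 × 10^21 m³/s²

Convert to SI: r = 804.9 Gm = 8.049e+11 m.
For a circular orbit, gravity supplies the centripetal force, so v = √(GM / r).
v = √(6.475e+21 / 8.049e+11) m/s ≈ 8.969e+04 m/s = 89.69 km/s.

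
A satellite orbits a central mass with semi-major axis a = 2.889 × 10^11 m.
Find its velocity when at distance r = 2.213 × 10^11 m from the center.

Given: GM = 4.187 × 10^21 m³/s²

Vis-viva: v = √(GM · (2/r − 1/a)).
2/r − 1/a = 2/2.213e+11 − 1/2.889e+11 = 5.5761e-12 m⁻¹.
v = √(4.187e+21 · 5.5761e-12) m/s ≈ 1.528e+05 m/s = 152.8 km/s.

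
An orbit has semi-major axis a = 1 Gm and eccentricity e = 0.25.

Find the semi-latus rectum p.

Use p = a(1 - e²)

Convert to SI: a = 1 Gm = 1e+09 m.
p = a (1 − e²).
p = 1e+09 · (1 − (0.25)²) = 1e+09 · 0.9375 ≈ 9.375e+08 m = 937.5 Mm.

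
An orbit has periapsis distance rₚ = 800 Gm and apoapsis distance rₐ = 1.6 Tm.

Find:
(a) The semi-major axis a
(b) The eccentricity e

Convert to SI: rₚ = 800 Gm = 8e+11 m; rₐ = 1.6 Tm = 1.6e+12 m.
(a) a = (rₚ + rₐ) / 2 = (8e+11 + 1.6e+12) / 2 ≈ 1.2e+12 m = 1.2 Tm.
(b) e = (rₐ − rₚ) / (rₐ + rₚ) = (1.6e+12 − 8e+11) / (1.6e+12 + 8e+11) ≈ 0.3333.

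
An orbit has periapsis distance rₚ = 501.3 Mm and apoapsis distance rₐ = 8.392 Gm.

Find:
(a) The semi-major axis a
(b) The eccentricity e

Convert to SI: rₚ = 501.3 Mm = 5.013e+08 m; rₐ = 8.392 Gm = 8.392e+09 m.
(a) a = (rₚ + rₐ) / 2 = (5.013e+08 + 8.392e+09) / 2 ≈ 4.447e+09 m = 4.447 Gm.
(b) e = (rₐ − rₚ) / (rₐ + rₚ) = (8.392e+09 − 5.013e+08) / (8.392e+09 + 5.013e+08) ≈ 0.8873.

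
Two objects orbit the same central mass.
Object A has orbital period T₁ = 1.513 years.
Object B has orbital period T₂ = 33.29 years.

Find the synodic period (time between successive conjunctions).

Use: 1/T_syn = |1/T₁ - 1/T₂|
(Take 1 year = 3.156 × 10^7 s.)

Convert to SI: T₁ = 1.513 years = 4.77503e+07 s; T₂ = 33.29 years = 1.05063e+09 s.
T_syn = |T₁ · T₂ / (T₁ − T₂)|.
T_syn = |4.77503e+07 · 1.05063e+09 / (4.77503e+07 − 1.05063e+09)| s ≈ 5.002e+07 s = 1.585 years.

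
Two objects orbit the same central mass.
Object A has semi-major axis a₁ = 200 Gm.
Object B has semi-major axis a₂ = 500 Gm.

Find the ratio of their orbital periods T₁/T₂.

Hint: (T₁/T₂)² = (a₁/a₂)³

Convert to SI: a₁ = 200 Gm = 2e+11 m; a₂ = 500 Gm = 5e+11 m.
From Kepler's third law, (T₁/T₂)² = (a₁/a₂)³, so T₁/T₂ = (a₁/a₂)^(3/2).
a₁/a₂ = 2e+11 / 5e+11 = 0.4.
T₁/T₂ = (0.4)^(3/2) ≈ 0.253.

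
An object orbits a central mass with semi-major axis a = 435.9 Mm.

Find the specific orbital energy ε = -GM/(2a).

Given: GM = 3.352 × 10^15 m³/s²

Convert to SI: a = 435.9 Mm = 4.359e+08 m.
ε = −GM / (2a).
ε = −3.352e+15 / (2 · 4.359e+08) J/kg ≈ -3.845e+06 J/kg = -3.845 MJ/kg.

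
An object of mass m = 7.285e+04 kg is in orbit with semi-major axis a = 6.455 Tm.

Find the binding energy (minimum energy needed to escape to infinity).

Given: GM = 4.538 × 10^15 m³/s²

Convert to SI: a = 6.455 Tm = 6.455e+12 m.
Total orbital energy is E = −GMm/(2a); binding energy is E_bind = −E = GMm/(2a).
E_bind = 4.538e+15 · 7.285e+04 / (2 · 6.455e+12) J ≈ 2.561e+07 J = 25.61 MJ.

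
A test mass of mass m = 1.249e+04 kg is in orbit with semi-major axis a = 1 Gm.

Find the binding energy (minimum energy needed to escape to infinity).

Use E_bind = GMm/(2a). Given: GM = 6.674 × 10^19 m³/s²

Convert to SI: a = 1 Gm = 1e+09 m.
Total orbital energy is E = −GMm/(2a); binding energy is E_bind = −E = GMm/(2a).
E_bind = 6.674e+19 · 1.249e+04 / (2 · 1e+09) J ≈ 4.168e+14 J = 416.8 TJ.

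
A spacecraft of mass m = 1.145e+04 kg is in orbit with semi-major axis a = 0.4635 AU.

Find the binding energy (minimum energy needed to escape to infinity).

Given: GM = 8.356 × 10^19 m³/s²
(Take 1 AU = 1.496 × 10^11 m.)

Convert to SI: a = 0.4635 AU = 6.93396e+10 m.
Total orbital energy is E = −GMm/(2a); binding energy is E_bind = −E = GMm/(2a).
E_bind = 8.356e+19 · 1.145e+04 / (2 · 6.93396e+10) J ≈ 6.899e+12 J = 6.899 TJ.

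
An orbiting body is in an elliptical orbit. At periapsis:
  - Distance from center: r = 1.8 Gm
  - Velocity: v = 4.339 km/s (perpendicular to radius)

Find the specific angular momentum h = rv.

Convert to SI: r = 1.8 Gm = 1.8e+09 m; v = 4.339 km/s = 4339 m/s.
With v perpendicular to r, h = r · v.
h = 1.8e+09 · 4339 m²/s ≈ 7.81e+12 m²/s.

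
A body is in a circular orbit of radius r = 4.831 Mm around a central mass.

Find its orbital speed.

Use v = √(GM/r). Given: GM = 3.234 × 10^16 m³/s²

Convert to SI: r = 4.831 Mm = 4.831e+06 m.
For a circular orbit, gravity supplies the centripetal force, so v = √(GM / r).
v = √(3.234e+16 / 4.831e+06) m/s ≈ 8.182e+04 m/s = 81.82 km/s.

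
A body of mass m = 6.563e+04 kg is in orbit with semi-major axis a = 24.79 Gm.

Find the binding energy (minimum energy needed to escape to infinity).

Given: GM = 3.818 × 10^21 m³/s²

Convert to SI: a = 24.79 Gm = 2.479e+10 m.
Total orbital energy is E = −GMm/(2a); binding energy is E_bind = −E = GMm/(2a).
E_bind = 3.818e+21 · 6.563e+04 / (2 · 2.479e+10) J ≈ 5.054e+15 J = 5.054 PJ.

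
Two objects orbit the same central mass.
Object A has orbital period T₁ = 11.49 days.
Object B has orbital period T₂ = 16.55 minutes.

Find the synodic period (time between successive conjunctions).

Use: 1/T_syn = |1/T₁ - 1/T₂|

Convert to SI: T₁ = 11.49 days = 992736 s; T₂ = 16.55 minutes = 993 s.
T_syn = |T₁ · T₂ / (T₁ − T₂)|.
T_syn = |992736 · 993 / (992736 − 993)| s ≈ 994 s = 16.57 minutes.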